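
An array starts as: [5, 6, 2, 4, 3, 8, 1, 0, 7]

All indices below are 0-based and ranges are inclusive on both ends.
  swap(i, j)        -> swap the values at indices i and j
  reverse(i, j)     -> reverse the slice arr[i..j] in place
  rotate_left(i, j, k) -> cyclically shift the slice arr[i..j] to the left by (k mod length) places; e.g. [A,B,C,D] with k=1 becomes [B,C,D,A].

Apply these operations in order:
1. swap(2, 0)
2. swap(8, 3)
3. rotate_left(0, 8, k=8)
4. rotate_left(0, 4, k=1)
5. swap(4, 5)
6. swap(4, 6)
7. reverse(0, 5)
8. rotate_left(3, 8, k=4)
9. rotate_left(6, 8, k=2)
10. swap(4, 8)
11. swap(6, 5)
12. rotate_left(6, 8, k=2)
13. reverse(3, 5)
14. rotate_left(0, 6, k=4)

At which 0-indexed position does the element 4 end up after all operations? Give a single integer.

Answer: 3

Derivation:
After 1 (swap(2, 0)): [2, 6, 5, 4, 3, 8, 1, 0, 7]
After 2 (swap(8, 3)): [2, 6, 5, 7, 3, 8, 1, 0, 4]
After 3 (rotate_left(0, 8, k=8)): [4, 2, 6, 5, 7, 3, 8, 1, 0]
After 4 (rotate_left(0, 4, k=1)): [2, 6, 5, 7, 4, 3, 8, 1, 0]
After 5 (swap(4, 5)): [2, 6, 5, 7, 3, 4, 8, 1, 0]
After 6 (swap(4, 6)): [2, 6, 5, 7, 8, 4, 3, 1, 0]
After 7 (reverse(0, 5)): [4, 8, 7, 5, 6, 2, 3, 1, 0]
After 8 (rotate_left(3, 8, k=4)): [4, 8, 7, 1, 0, 5, 6, 2, 3]
After 9 (rotate_left(6, 8, k=2)): [4, 8, 7, 1, 0, 5, 3, 6, 2]
After 10 (swap(4, 8)): [4, 8, 7, 1, 2, 5, 3, 6, 0]
After 11 (swap(6, 5)): [4, 8, 7, 1, 2, 3, 5, 6, 0]
After 12 (rotate_left(6, 8, k=2)): [4, 8, 7, 1, 2, 3, 0, 5, 6]
After 13 (reverse(3, 5)): [4, 8, 7, 3, 2, 1, 0, 5, 6]
After 14 (rotate_left(0, 6, k=4)): [2, 1, 0, 4, 8, 7, 3, 5, 6]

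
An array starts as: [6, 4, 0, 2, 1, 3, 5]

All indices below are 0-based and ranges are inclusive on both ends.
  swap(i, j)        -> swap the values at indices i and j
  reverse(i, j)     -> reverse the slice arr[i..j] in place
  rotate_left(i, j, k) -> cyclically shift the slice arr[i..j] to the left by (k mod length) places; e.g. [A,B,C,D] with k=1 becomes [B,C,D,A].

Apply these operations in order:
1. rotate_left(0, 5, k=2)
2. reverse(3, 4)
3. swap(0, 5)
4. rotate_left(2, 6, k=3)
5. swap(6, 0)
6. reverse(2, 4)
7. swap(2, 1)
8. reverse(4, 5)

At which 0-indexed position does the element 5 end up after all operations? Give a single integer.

After 1 (rotate_left(0, 5, k=2)): [0, 2, 1, 3, 6, 4, 5]
After 2 (reverse(3, 4)): [0, 2, 1, 6, 3, 4, 5]
After 3 (swap(0, 5)): [4, 2, 1, 6, 3, 0, 5]
After 4 (rotate_left(2, 6, k=3)): [4, 2, 0, 5, 1, 6, 3]
After 5 (swap(6, 0)): [3, 2, 0, 5, 1, 6, 4]
After 6 (reverse(2, 4)): [3, 2, 1, 5, 0, 6, 4]
After 7 (swap(2, 1)): [3, 1, 2, 5, 0, 6, 4]
After 8 (reverse(4, 5)): [3, 1, 2, 5, 6, 0, 4]

Answer: 3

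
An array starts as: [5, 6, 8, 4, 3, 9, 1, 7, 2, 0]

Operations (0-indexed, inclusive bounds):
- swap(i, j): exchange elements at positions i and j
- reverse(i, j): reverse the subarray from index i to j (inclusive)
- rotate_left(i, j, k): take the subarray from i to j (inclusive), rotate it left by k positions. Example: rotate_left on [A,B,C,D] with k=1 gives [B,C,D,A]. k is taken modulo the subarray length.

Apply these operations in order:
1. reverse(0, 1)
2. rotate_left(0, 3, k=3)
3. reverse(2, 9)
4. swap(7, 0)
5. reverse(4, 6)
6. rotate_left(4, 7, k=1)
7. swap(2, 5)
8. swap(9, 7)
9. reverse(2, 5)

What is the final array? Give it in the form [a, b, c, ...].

Answer: [3, 6, 0, 1, 2, 7, 4, 5, 8, 9]

Derivation:
After 1 (reverse(0, 1)): [6, 5, 8, 4, 3, 9, 1, 7, 2, 0]
After 2 (rotate_left(0, 3, k=3)): [4, 6, 5, 8, 3, 9, 1, 7, 2, 0]
After 3 (reverse(2, 9)): [4, 6, 0, 2, 7, 1, 9, 3, 8, 5]
After 4 (swap(7, 0)): [3, 6, 0, 2, 7, 1, 9, 4, 8, 5]
After 5 (reverse(4, 6)): [3, 6, 0, 2, 9, 1, 7, 4, 8, 5]
After 6 (rotate_left(4, 7, k=1)): [3, 6, 0, 2, 1, 7, 4, 9, 8, 5]
After 7 (swap(2, 5)): [3, 6, 7, 2, 1, 0, 4, 9, 8, 5]
After 8 (swap(9, 7)): [3, 6, 7, 2, 1, 0, 4, 5, 8, 9]
After 9 (reverse(2, 5)): [3, 6, 0, 1, 2, 7, 4, 5, 8, 9]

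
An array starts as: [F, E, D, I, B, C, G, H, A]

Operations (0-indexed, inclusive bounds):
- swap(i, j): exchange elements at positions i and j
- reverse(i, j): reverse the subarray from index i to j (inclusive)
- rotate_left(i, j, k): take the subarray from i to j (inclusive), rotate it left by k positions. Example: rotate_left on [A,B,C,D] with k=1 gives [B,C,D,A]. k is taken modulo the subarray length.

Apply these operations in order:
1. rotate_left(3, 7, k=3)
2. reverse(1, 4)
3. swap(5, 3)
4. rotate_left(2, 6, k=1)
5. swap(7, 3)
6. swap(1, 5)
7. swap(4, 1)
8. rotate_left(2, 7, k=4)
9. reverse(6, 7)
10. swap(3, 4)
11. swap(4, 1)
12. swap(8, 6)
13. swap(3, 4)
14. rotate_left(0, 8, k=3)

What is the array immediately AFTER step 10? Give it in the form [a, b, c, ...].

Answer: [F, D, G, I, E, C, H, B, A]

Derivation:
After 1 (rotate_left(3, 7, k=3)): [F, E, D, G, H, I, B, C, A]
After 2 (reverse(1, 4)): [F, H, G, D, E, I, B, C, A]
After 3 (swap(5, 3)): [F, H, G, I, E, D, B, C, A]
After 4 (rotate_left(2, 6, k=1)): [F, H, I, E, D, B, G, C, A]
After 5 (swap(7, 3)): [F, H, I, C, D, B, G, E, A]
After 6 (swap(1, 5)): [F, B, I, C, D, H, G, E, A]
After 7 (swap(4, 1)): [F, D, I, C, B, H, G, E, A]
After 8 (rotate_left(2, 7, k=4)): [F, D, G, E, I, C, B, H, A]
After 9 (reverse(6, 7)): [F, D, G, E, I, C, H, B, A]
After 10 (swap(3, 4)): [F, D, G, I, E, C, H, B, A]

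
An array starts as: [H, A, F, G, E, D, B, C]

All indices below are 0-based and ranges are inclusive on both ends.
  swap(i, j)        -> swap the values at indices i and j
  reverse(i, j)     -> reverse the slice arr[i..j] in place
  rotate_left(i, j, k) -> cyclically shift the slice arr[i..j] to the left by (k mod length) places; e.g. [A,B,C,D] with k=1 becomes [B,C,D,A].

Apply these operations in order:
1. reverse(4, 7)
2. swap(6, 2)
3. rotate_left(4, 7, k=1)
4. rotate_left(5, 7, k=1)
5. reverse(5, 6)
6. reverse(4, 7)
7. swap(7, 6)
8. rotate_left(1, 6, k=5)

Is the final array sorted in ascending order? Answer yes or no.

Answer: no

Derivation:
After 1 (reverse(4, 7)): [H, A, F, G, C, B, D, E]
After 2 (swap(6, 2)): [H, A, D, G, C, B, F, E]
After 3 (rotate_left(4, 7, k=1)): [H, A, D, G, B, F, E, C]
After 4 (rotate_left(5, 7, k=1)): [H, A, D, G, B, E, C, F]
After 5 (reverse(5, 6)): [H, A, D, G, B, C, E, F]
After 6 (reverse(4, 7)): [H, A, D, G, F, E, C, B]
After 7 (swap(7, 6)): [H, A, D, G, F, E, B, C]
After 8 (rotate_left(1, 6, k=5)): [H, B, A, D, G, F, E, C]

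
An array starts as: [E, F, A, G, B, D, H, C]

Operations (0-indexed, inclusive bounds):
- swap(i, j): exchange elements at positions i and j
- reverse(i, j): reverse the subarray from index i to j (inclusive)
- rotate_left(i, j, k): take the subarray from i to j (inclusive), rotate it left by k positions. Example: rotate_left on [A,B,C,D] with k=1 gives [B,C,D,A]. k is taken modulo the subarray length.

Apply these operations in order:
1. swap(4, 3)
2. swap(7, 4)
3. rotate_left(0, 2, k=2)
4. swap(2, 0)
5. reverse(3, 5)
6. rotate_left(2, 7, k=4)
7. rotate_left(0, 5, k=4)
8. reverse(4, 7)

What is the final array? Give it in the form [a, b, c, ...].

Answer: [A, D, F, E, B, C, G, H]

Derivation:
After 1 (swap(4, 3)): [E, F, A, B, G, D, H, C]
After 2 (swap(7, 4)): [E, F, A, B, C, D, H, G]
After 3 (rotate_left(0, 2, k=2)): [A, E, F, B, C, D, H, G]
After 4 (swap(2, 0)): [F, E, A, B, C, D, H, G]
After 5 (reverse(3, 5)): [F, E, A, D, C, B, H, G]
After 6 (rotate_left(2, 7, k=4)): [F, E, H, G, A, D, C, B]
After 7 (rotate_left(0, 5, k=4)): [A, D, F, E, H, G, C, B]
After 8 (reverse(4, 7)): [A, D, F, E, B, C, G, H]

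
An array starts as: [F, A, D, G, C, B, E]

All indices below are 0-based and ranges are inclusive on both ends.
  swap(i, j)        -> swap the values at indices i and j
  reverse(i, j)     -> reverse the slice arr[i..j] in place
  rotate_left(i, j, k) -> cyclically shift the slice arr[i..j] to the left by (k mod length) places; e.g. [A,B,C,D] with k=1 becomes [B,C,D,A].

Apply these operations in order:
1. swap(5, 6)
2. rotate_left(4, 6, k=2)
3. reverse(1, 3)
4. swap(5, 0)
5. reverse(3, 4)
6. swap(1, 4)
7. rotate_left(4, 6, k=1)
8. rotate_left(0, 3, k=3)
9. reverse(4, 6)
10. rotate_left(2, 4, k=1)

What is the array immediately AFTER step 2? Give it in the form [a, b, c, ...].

Answer: [F, A, D, G, B, C, E]

Derivation:
After 1 (swap(5, 6)): [F, A, D, G, C, E, B]
After 2 (rotate_left(4, 6, k=2)): [F, A, D, G, B, C, E]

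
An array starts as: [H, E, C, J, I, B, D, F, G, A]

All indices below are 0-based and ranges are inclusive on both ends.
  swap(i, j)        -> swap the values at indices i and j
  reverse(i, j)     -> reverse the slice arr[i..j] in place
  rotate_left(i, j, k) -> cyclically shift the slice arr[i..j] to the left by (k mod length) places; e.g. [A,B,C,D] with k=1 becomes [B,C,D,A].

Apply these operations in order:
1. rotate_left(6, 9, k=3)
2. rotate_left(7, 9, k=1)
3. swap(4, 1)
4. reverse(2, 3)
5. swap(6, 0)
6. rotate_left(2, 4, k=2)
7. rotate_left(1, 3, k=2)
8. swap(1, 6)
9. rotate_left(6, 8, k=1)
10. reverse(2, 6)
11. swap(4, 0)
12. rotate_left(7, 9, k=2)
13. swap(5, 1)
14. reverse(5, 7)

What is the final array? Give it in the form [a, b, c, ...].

Answer: [C, E, F, B, A, D, I, H, G, J]

Derivation:
After 1 (rotate_left(6, 9, k=3)): [H, E, C, J, I, B, A, D, F, G]
After 2 (rotate_left(7, 9, k=1)): [H, E, C, J, I, B, A, F, G, D]
After 3 (swap(4, 1)): [H, I, C, J, E, B, A, F, G, D]
After 4 (reverse(2, 3)): [H, I, J, C, E, B, A, F, G, D]
After 5 (swap(6, 0)): [A, I, J, C, E, B, H, F, G, D]
After 6 (rotate_left(2, 4, k=2)): [A, I, E, J, C, B, H, F, G, D]
After 7 (rotate_left(1, 3, k=2)): [A, J, I, E, C, B, H, F, G, D]
After 8 (swap(1, 6)): [A, H, I, E, C, B, J, F, G, D]
After 9 (rotate_left(6, 8, k=1)): [A, H, I, E, C, B, F, G, J, D]
After 10 (reverse(2, 6)): [A, H, F, B, C, E, I, G, J, D]
After 11 (swap(4, 0)): [C, H, F, B, A, E, I, G, J, D]
After 12 (rotate_left(7, 9, k=2)): [C, H, F, B, A, E, I, D, G, J]
After 13 (swap(5, 1)): [C, E, F, B, A, H, I, D, G, J]
After 14 (reverse(5, 7)): [C, E, F, B, A, D, I, H, G, J]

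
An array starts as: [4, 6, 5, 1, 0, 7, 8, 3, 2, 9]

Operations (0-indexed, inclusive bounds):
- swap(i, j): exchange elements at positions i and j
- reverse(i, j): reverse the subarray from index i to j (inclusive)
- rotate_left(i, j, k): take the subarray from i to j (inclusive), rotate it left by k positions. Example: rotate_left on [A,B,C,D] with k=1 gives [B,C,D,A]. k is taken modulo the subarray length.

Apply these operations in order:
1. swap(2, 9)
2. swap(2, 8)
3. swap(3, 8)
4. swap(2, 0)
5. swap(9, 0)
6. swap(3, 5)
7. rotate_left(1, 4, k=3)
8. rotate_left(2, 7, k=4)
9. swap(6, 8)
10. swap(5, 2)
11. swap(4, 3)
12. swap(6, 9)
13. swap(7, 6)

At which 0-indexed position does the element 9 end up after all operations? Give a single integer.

Answer: 6

Derivation:
After 1 (swap(2, 9)): [4, 6, 9, 1, 0, 7, 8, 3, 2, 5]
After 2 (swap(2, 8)): [4, 6, 2, 1, 0, 7, 8, 3, 9, 5]
After 3 (swap(3, 8)): [4, 6, 2, 9, 0, 7, 8, 3, 1, 5]
After 4 (swap(2, 0)): [2, 6, 4, 9, 0, 7, 8, 3, 1, 5]
After 5 (swap(9, 0)): [5, 6, 4, 9, 0, 7, 8, 3, 1, 2]
After 6 (swap(3, 5)): [5, 6, 4, 7, 0, 9, 8, 3, 1, 2]
After 7 (rotate_left(1, 4, k=3)): [5, 0, 6, 4, 7, 9, 8, 3, 1, 2]
After 8 (rotate_left(2, 7, k=4)): [5, 0, 8, 3, 6, 4, 7, 9, 1, 2]
After 9 (swap(6, 8)): [5, 0, 8, 3, 6, 4, 1, 9, 7, 2]
After 10 (swap(5, 2)): [5, 0, 4, 3, 6, 8, 1, 9, 7, 2]
After 11 (swap(4, 3)): [5, 0, 4, 6, 3, 8, 1, 9, 7, 2]
After 12 (swap(6, 9)): [5, 0, 4, 6, 3, 8, 2, 9, 7, 1]
After 13 (swap(7, 6)): [5, 0, 4, 6, 3, 8, 9, 2, 7, 1]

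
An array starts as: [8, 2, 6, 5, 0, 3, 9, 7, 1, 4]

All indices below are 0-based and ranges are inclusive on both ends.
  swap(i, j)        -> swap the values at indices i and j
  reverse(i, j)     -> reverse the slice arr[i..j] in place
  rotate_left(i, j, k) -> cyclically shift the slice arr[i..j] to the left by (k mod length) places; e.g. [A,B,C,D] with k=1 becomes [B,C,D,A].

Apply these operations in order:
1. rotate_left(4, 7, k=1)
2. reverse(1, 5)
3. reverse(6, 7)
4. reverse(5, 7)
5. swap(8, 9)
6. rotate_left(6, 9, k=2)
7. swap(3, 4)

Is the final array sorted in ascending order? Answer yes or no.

Answer: no

Derivation:
After 1 (rotate_left(4, 7, k=1)): [8, 2, 6, 5, 3, 9, 7, 0, 1, 4]
After 2 (reverse(1, 5)): [8, 9, 3, 5, 6, 2, 7, 0, 1, 4]
After 3 (reverse(6, 7)): [8, 9, 3, 5, 6, 2, 0, 7, 1, 4]
After 4 (reverse(5, 7)): [8, 9, 3, 5, 6, 7, 0, 2, 1, 4]
After 5 (swap(8, 9)): [8, 9, 3, 5, 6, 7, 0, 2, 4, 1]
After 6 (rotate_left(6, 9, k=2)): [8, 9, 3, 5, 6, 7, 4, 1, 0, 2]
After 7 (swap(3, 4)): [8, 9, 3, 6, 5, 7, 4, 1, 0, 2]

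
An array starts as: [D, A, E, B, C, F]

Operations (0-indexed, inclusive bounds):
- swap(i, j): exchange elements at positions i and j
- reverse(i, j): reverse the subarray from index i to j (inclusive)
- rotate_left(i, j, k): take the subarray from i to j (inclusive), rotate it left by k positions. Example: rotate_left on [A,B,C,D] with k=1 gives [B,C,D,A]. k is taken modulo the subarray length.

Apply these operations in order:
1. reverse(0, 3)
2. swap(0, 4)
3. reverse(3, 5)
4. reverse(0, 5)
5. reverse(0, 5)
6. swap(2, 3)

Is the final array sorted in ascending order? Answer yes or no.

After 1 (reverse(0, 3)): [B, E, A, D, C, F]
After 2 (swap(0, 4)): [C, E, A, D, B, F]
After 3 (reverse(3, 5)): [C, E, A, F, B, D]
After 4 (reverse(0, 5)): [D, B, F, A, E, C]
After 5 (reverse(0, 5)): [C, E, A, F, B, D]
After 6 (swap(2, 3)): [C, E, F, A, B, D]

Answer: no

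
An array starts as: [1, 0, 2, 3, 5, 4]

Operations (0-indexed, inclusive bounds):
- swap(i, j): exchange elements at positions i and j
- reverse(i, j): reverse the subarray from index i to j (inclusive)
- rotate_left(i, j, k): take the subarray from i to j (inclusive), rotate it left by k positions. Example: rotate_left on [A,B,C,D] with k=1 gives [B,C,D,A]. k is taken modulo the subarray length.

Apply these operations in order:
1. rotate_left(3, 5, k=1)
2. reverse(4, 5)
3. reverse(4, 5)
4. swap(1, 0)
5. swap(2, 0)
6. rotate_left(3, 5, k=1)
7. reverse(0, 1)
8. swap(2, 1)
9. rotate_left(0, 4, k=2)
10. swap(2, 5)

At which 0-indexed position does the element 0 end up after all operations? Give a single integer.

Answer: 4

Derivation:
After 1 (rotate_left(3, 5, k=1)): [1, 0, 2, 5, 4, 3]
After 2 (reverse(4, 5)): [1, 0, 2, 5, 3, 4]
After 3 (reverse(4, 5)): [1, 0, 2, 5, 4, 3]
After 4 (swap(1, 0)): [0, 1, 2, 5, 4, 3]
After 5 (swap(2, 0)): [2, 1, 0, 5, 4, 3]
After 6 (rotate_left(3, 5, k=1)): [2, 1, 0, 4, 3, 5]
After 7 (reverse(0, 1)): [1, 2, 0, 4, 3, 5]
After 8 (swap(2, 1)): [1, 0, 2, 4, 3, 5]
After 9 (rotate_left(0, 4, k=2)): [2, 4, 3, 1, 0, 5]
After 10 (swap(2, 5)): [2, 4, 5, 1, 0, 3]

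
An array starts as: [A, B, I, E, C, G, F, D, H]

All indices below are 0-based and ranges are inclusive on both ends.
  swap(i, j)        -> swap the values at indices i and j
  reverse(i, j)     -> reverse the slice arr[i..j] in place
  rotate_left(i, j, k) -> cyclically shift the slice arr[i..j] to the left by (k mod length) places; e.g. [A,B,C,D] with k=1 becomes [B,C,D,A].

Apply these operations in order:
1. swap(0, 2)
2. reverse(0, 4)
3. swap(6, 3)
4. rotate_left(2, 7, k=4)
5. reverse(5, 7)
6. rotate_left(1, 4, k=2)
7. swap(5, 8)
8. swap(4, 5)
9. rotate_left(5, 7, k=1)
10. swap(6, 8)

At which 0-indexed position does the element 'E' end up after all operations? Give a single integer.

Answer: 3

Derivation:
After 1 (swap(0, 2)): [I, B, A, E, C, G, F, D, H]
After 2 (reverse(0, 4)): [C, E, A, B, I, G, F, D, H]
After 3 (swap(6, 3)): [C, E, A, F, I, G, B, D, H]
After 4 (rotate_left(2, 7, k=4)): [C, E, B, D, A, F, I, G, H]
After 5 (reverse(5, 7)): [C, E, B, D, A, G, I, F, H]
After 6 (rotate_left(1, 4, k=2)): [C, D, A, E, B, G, I, F, H]
After 7 (swap(5, 8)): [C, D, A, E, B, H, I, F, G]
After 8 (swap(4, 5)): [C, D, A, E, H, B, I, F, G]
After 9 (rotate_left(5, 7, k=1)): [C, D, A, E, H, I, F, B, G]
After 10 (swap(6, 8)): [C, D, A, E, H, I, G, B, F]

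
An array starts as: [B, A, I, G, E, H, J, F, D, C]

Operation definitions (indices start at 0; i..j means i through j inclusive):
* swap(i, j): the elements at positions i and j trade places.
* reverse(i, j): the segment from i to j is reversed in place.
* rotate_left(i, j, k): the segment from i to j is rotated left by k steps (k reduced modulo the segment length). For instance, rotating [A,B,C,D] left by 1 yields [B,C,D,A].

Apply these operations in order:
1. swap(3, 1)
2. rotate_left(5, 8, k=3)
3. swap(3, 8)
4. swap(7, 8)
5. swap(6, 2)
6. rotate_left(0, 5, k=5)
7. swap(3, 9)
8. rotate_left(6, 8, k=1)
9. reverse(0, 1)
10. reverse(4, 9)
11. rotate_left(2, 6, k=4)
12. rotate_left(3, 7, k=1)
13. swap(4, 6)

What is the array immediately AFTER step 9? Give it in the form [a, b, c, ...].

Answer: [B, D, G, C, F, E, A, J, I, H]

Derivation:
After 1 (swap(3, 1)): [B, G, I, A, E, H, J, F, D, C]
After 2 (rotate_left(5, 8, k=3)): [B, G, I, A, E, D, H, J, F, C]
After 3 (swap(3, 8)): [B, G, I, F, E, D, H, J, A, C]
After 4 (swap(7, 8)): [B, G, I, F, E, D, H, A, J, C]
After 5 (swap(6, 2)): [B, G, H, F, E, D, I, A, J, C]
After 6 (rotate_left(0, 5, k=5)): [D, B, G, H, F, E, I, A, J, C]
After 7 (swap(3, 9)): [D, B, G, C, F, E, I, A, J, H]
After 8 (rotate_left(6, 8, k=1)): [D, B, G, C, F, E, A, J, I, H]
After 9 (reverse(0, 1)): [B, D, G, C, F, E, A, J, I, H]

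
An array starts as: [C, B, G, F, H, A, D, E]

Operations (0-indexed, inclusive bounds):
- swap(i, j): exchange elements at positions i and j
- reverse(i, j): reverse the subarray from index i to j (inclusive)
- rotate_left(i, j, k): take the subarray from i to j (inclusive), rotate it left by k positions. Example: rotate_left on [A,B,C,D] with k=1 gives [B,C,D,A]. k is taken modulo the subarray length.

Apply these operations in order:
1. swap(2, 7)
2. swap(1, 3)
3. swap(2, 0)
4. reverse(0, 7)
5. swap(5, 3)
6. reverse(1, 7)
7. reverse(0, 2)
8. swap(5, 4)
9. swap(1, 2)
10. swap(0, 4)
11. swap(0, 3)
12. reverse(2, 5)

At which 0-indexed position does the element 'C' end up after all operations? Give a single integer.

Answer: 4

Derivation:
After 1 (swap(2, 7)): [C, B, E, F, H, A, D, G]
After 2 (swap(1, 3)): [C, F, E, B, H, A, D, G]
After 3 (swap(2, 0)): [E, F, C, B, H, A, D, G]
After 4 (reverse(0, 7)): [G, D, A, H, B, C, F, E]
After 5 (swap(5, 3)): [G, D, A, C, B, H, F, E]
After 6 (reverse(1, 7)): [G, E, F, H, B, C, A, D]
After 7 (reverse(0, 2)): [F, E, G, H, B, C, A, D]
After 8 (swap(5, 4)): [F, E, G, H, C, B, A, D]
After 9 (swap(1, 2)): [F, G, E, H, C, B, A, D]
After 10 (swap(0, 4)): [C, G, E, H, F, B, A, D]
After 11 (swap(0, 3)): [H, G, E, C, F, B, A, D]
After 12 (reverse(2, 5)): [H, G, B, F, C, E, A, D]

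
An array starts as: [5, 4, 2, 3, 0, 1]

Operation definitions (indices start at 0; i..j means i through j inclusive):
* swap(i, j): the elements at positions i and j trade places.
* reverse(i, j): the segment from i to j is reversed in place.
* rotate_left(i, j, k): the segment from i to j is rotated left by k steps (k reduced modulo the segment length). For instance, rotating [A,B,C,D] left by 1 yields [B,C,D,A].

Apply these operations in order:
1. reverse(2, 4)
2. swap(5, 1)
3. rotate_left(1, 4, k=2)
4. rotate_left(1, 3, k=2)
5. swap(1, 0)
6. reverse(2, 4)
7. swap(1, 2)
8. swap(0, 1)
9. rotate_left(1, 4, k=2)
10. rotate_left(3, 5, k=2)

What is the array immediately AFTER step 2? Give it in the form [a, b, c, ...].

After 1 (reverse(2, 4)): [5, 4, 0, 3, 2, 1]
After 2 (swap(5, 1)): [5, 1, 0, 3, 2, 4]

Answer: [5, 1, 0, 3, 2, 4]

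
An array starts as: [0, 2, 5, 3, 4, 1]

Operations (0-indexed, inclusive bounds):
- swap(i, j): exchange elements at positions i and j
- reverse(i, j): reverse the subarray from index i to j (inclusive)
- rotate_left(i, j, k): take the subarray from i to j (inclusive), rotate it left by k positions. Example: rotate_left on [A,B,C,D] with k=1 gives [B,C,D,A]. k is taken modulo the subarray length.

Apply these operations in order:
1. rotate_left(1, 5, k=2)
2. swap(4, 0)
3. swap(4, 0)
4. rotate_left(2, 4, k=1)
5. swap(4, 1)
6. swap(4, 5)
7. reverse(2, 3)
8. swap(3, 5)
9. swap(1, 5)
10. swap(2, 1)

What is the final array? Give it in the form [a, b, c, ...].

Answer: [0, 2, 1, 3, 5, 4]

Derivation:
After 1 (rotate_left(1, 5, k=2)): [0, 3, 4, 1, 2, 5]
After 2 (swap(4, 0)): [2, 3, 4, 1, 0, 5]
After 3 (swap(4, 0)): [0, 3, 4, 1, 2, 5]
After 4 (rotate_left(2, 4, k=1)): [0, 3, 1, 2, 4, 5]
After 5 (swap(4, 1)): [0, 4, 1, 2, 3, 5]
After 6 (swap(4, 5)): [0, 4, 1, 2, 5, 3]
After 7 (reverse(2, 3)): [0, 4, 2, 1, 5, 3]
After 8 (swap(3, 5)): [0, 4, 2, 3, 5, 1]
After 9 (swap(1, 5)): [0, 1, 2, 3, 5, 4]
After 10 (swap(2, 1)): [0, 2, 1, 3, 5, 4]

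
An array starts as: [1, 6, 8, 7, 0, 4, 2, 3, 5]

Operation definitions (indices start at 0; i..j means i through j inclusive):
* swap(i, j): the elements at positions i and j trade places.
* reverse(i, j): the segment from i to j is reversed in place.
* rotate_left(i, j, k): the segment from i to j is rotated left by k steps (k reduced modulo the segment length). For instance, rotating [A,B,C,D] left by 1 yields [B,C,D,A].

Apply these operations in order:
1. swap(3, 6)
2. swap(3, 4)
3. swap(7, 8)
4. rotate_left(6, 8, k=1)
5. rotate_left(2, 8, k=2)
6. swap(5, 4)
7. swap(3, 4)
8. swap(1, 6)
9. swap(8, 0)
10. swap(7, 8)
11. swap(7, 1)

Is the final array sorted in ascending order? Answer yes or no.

Answer: yes

Derivation:
After 1 (swap(3, 6)): [1, 6, 8, 2, 0, 4, 7, 3, 5]
After 2 (swap(3, 4)): [1, 6, 8, 0, 2, 4, 7, 3, 5]
After 3 (swap(7, 8)): [1, 6, 8, 0, 2, 4, 7, 5, 3]
After 4 (rotate_left(6, 8, k=1)): [1, 6, 8, 0, 2, 4, 5, 3, 7]
After 5 (rotate_left(2, 8, k=2)): [1, 6, 2, 4, 5, 3, 7, 8, 0]
After 6 (swap(5, 4)): [1, 6, 2, 4, 3, 5, 7, 8, 0]
After 7 (swap(3, 4)): [1, 6, 2, 3, 4, 5, 7, 8, 0]
After 8 (swap(1, 6)): [1, 7, 2, 3, 4, 5, 6, 8, 0]
After 9 (swap(8, 0)): [0, 7, 2, 3, 4, 5, 6, 8, 1]
After 10 (swap(7, 8)): [0, 7, 2, 3, 4, 5, 6, 1, 8]
After 11 (swap(7, 1)): [0, 1, 2, 3, 4, 5, 6, 7, 8]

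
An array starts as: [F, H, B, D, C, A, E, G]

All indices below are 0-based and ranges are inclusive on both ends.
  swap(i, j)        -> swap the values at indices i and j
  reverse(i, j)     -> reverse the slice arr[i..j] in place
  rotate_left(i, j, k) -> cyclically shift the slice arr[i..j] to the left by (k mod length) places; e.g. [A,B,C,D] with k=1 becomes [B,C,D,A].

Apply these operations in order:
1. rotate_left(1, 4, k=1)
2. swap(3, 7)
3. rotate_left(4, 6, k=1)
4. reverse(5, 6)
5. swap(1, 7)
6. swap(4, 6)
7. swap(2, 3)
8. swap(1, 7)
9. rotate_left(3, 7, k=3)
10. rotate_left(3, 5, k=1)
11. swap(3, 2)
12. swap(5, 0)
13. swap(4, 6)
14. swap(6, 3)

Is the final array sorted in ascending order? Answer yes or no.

After 1 (rotate_left(1, 4, k=1)): [F, B, D, C, H, A, E, G]
After 2 (swap(3, 7)): [F, B, D, G, H, A, E, C]
After 3 (rotate_left(4, 6, k=1)): [F, B, D, G, A, E, H, C]
After 4 (reverse(5, 6)): [F, B, D, G, A, H, E, C]
After 5 (swap(1, 7)): [F, C, D, G, A, H, E, B]
After 6 (swap(4, 6)): [F, C, D, G, E, H, A, B]
After 7 (swap(2, 3)): [F, C, G, D, E, H, A, B]
After 8 (swap(1, 7)): [F, B, G, D, E, H, A, C]
After 9 (rotate_left(3, 7, k=3)): [F, B, G, A, C, D, E, H]
After 10 (rotate_left(3, 5, k=1)): [F, B, G, C, D, A, E, H]
After 11 (swap(3, 2)): [F, B, C, G, D, A, E, H]
After 12 (swap(5, 0)): [A, B, C, G, D, F, E, H]
After 13 (swap(4, 6)): [A, B, C, G, E, F, D, H]
After 14 (swap(6, 3)): [A, B, C, D, E, F, G, H]

Answer: yes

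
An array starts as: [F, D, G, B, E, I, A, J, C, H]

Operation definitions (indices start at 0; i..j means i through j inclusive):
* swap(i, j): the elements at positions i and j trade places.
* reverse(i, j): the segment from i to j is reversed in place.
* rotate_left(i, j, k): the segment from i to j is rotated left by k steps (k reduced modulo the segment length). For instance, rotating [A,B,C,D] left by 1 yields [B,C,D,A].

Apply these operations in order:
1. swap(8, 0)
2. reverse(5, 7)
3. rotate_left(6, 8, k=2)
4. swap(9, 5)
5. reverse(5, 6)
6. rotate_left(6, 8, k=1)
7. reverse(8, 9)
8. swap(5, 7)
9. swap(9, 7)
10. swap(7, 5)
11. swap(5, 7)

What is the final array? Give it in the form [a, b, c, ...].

After 1 (swap(8, 0)): [C, D, G, B, E, I, A, J, F, H]
After 2 (reverse(5, 7)): [C, D, G, B, E, J, A, I, F, H]
After 3 (rotate_left(6, 8, k=2)): [C, D, G, B, E, J, F, A, I, H]
After 4 (swap(9, 5)): [C, D, G, B, E, H, F, A, I, J]
After 5 (reverse(5, 6)): [C, D, G, B, E, F, H, A, I, J]
After 6 (rotate_left(6, 8, k=1)): [C, D, G, B, E, F, A, I, H, J]
After 7 (reverse(8, 9)): [C, D, G, B, E, F, A, I, J, H]
After 8 (swap(5, 7)): [C, D, G, B, E, I, A, F, J, H]
After 9 (swap(9, 7)): [C, D, G, B, E, I, A, H, J, F]
After 10 (swap(7, 5)): [C, D, G, B, E, H, A, I, J, F]
After 11 (swap(5, 7)): [C, D, G, B, E, I, A, H, J, F]

Answer: [C, D, G, B, E, I, A, H, J, F]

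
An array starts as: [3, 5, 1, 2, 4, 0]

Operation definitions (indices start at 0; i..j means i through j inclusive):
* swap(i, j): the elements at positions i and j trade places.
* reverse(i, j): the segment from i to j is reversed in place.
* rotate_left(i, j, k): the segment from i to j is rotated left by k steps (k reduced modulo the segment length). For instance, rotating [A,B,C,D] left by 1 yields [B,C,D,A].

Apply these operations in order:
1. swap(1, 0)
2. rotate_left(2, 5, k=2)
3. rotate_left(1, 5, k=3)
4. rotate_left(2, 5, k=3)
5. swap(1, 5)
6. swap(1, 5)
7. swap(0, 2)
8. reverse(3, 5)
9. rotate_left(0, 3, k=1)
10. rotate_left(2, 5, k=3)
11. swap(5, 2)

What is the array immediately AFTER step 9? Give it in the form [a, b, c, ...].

Answer: [1, 5, 4, 0, 3, 2]

Derivation:
After 1 (swap(1, 0)): [5, 3, 1, 2, 4, 0]
After 2 (rotate_left(2, 5, k=2)): [5, 3, 4, 0, 1, 2]
After 3 (rotate_left(1, 5, k=3)): [5, 1, 2, 3, 4, 0]
After 4 (rotate_left(2, 5, k=3)): [5, 1, 0, 2, 3, 4]
After 5 (swap(1, 5)): [5, 4, 0, 2, 3, 1]
After 6 (swap(1, 5)): [5, 1, 0, 2, 3, 4]
After 7 (swap(0, 2)): [0, 1, 5, 2, 3, 4]
After 8 (reverse(3, 5)): [0, 1, 5, 4, 3, 2]
After 9 (rotate_left(0, 3, k=1)): [1, 5, 4, 0, 3, 2]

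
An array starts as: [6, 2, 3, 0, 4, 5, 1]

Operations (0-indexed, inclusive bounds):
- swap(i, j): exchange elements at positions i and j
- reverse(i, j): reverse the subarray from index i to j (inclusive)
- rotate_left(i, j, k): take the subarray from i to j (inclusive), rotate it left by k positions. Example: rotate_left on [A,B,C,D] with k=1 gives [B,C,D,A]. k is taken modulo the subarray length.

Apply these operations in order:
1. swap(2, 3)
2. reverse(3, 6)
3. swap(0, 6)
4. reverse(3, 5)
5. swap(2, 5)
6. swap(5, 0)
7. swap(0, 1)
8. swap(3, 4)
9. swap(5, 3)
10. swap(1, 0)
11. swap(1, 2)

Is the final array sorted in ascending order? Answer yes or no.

Answer: yes

Derivation:
After 1 (swap(2, 3)): [6, 2, 0, 3, 4, 5, 1]
After 2 (reverse(3, 6)): [6, 2, 0, 1, 5, 4, 3]
After 3 (swap(0, 6)): [3, 2, 0, 1, 5, 4, 6]
After 4 (reverse(3, 5)): [3, 2, 0, 4, 5, 1, 6]
After 5 (swap(2, 5)): [3, 2, 1, 4, 5, 0, 6]
After 6 (swap(5, 0)): [0, 2, 1, 4, 5, 3, 6]
After 7 (swap(0, 1)): [2, 0, 1, 4, 5, 3, 6]
After 8 (swap(3, 4)): [2, 0, 1, 5, 4, 3, 6]
After 9 (swap(5, 3)): [2, 0, 1, 3, 4, 5, 6]
After 10 (swap(1, 0)): [0, 2, 1, 3, 4, 5, 6]
After 11 (swap(1, 2)): [0, 1, 2, 3, 4, 5, 6]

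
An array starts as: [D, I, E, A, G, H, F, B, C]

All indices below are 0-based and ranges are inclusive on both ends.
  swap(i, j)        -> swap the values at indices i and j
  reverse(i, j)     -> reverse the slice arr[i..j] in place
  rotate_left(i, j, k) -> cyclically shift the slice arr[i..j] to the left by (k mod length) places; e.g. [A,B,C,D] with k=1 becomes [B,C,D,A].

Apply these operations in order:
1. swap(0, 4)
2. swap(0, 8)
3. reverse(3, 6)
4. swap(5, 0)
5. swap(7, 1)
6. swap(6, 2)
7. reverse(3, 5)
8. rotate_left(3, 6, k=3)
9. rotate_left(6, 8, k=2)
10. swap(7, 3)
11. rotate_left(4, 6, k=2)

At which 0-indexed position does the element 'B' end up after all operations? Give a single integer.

After 1 (swap(0, 4)): [G, I, E, A, D, H, F, B, C]
After 2 (swap(0, 8)): [C, I, E, A, D, H, F, B, G]
After 3 (reverse(3, 6)): [C, I, E, F, H, D, A, B, G]
After 4 (swap(5, 0)): [D, I, E, F, H, C, A, B, G]
After 5 (swap(7, 1)): [D, B, E, F, H, C, A, I, G]
After 6 (swap(6, 2)): [D, B, A, F, H, C, E, I, G]
After 7 (reverse(3, 5)): [D, B, A, C, H, F, E, I, G]
After 8 (rotate_left(3, 6, k=3)): [D, B, A, E, C, H, F, I, G]
After 9 (rotate_left(6, 8, k=2)): [D, B, A, E, C, H, G, F, I]
After 10 (swap(7, 3)): [D, B, A, F, C, H, G, E, I]
After 11 (rotate_left(4, 6, k=2)): [D, B, A, F, G, C, H, E, I]

Answer: 1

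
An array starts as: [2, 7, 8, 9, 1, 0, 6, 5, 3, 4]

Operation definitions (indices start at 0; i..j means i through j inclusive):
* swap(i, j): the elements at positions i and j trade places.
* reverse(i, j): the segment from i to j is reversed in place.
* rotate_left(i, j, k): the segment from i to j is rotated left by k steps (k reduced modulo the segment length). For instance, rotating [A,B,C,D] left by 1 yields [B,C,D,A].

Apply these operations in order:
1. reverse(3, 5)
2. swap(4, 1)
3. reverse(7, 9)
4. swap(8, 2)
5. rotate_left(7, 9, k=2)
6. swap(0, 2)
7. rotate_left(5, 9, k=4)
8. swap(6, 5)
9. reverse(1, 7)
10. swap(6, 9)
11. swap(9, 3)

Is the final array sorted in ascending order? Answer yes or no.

Answer: no

Derivation:
After 1 (reverse(3, 5)): [2, 7, 8, 0, 1, 9, 6, 5, 3, 4]
After 2 (swap(4, 1)): [2, 1, 8, 0, 7, 9, 6, 5, 3, 4]
After 3 (reverse(7, 9)): [2, 1, 8, 0, 7, 9, 6, 4, 3, 5]
After 4 (swap(8, 2)): [2, 1, 3, 0, 7, 9, 6, 4, 8, 5]
After 5 (rotate_left(7, 9, k=2)): [2, 1, 3, 0, 7, 9, 6, 5, 4, 8]
After 6 (swap(0, 2)): [3, 1, 2, 0, 7, 9, 6, 5, 4, 8]
After 7 (rotate_left(5, 9, k=4)): [3, 1, 2, 0, 7, 8, 9, 6, 5, 4]
After 8 (swap(6, 5)): [3, 1, 2, 0, 7, 9, 8, 6, 5, 4]
After 9 (reverse(1, 7)): [3, 6, 8, 9, 7, 0, 2, 1, 5, 4]
After 10 (swap(6, 9)): [3, 6, 8, 9, 7, 0, 4, 1, 5, 2]
After 11 (swap(9, 3)): [3, 6, 8, 2, 7, 0, 4, 1, 5, 9]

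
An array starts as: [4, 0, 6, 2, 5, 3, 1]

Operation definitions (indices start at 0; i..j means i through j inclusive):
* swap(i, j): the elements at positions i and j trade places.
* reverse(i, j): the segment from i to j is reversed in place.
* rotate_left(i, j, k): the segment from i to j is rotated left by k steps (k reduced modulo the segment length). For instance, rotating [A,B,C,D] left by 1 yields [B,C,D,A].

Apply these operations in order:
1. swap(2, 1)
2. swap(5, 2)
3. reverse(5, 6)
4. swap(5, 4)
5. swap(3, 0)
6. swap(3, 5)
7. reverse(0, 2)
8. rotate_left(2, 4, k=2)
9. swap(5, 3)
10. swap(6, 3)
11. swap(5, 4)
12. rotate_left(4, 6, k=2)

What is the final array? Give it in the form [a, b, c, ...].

After 1 (swap(2, 1)): [4, 6, 0, 2, 5, 3, 1]
After 2 (swap(5, 2)): [4, 6, 3, 2, 5, 0, 1]
After 3 (reverse(5, 6)): [4, 6, 3, 2, 5, 1, 0]
After 4 (swap(5, 4)): [4, 6, 3, 2, 1, 5, 0]
After 5 (swap(3, 0)): [2, 6, 3, 4, 1, 5, 0]
After 6 (swap(3, 5)): [2, 6, 3, 5, 1, 4, 0]
After 7 (reverse(0, 2)): [3, 6, 2, 5, 1, 4, 0]
After 8 (rotate_left(2, 4, k=2)): [3, 6, 1, 2, 5, 4, 0]
After 9 (swap(5, 3)): [3, 6, 1, 4, 5, 2, 0]
After 10 (swap(6, 3)): [3, 6, 1, 0, 5, 2, 4]
After 11 (swap(5, 4)): [3, 6, 1, 0, 2, 5, 4]
After 12 (rotate_left(4, 6, k=2)): [3, 6, 1, 0, 4, 2, 5]

Answer: [3, 6, 1, 0, 4, 2, 5]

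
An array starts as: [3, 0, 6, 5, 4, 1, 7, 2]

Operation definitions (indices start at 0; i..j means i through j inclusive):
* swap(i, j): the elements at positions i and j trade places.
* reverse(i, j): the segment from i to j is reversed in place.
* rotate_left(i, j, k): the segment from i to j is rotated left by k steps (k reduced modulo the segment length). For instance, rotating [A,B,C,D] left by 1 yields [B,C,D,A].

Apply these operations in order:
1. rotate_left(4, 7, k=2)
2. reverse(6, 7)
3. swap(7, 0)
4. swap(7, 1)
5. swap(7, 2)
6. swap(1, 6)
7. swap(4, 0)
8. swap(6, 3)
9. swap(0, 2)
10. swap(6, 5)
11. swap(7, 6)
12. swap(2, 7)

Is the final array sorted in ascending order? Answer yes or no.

Answer: yes

Derivation:
After 1 (rotate_left(4, 7, k=2)): [3, 0, 6, 5, 7, 2, 4, 1]
After 2 (reverse(6, 7)): [3, 0, 6, 5, 7, 2, 1, 4]
After 3 (swap(7, 0)): [4, 0, 6, 5, 7, 2, 1, 3]
After 4 (swap(7, 1)): [4, 3, 6, 5, 7, 2, 1, 0]
After 5 (swap(7, 2)): [4, 3, 0, 5, 7, 2, 1, 6]
After 6 (swap(1, 6)): [4, 1, 0, 5, 7, 2, 3, 6]
After 7 (swap(4, 0)): [7, 1, 0, 5, 4, 2, 3, 6]
After 8 (swap(6, 3)): [7, 1, 0, 3, 4, 2, 5, 6]
After 9 (swap(0, 2)): [0, 1, 7, 3, 4, 2, 5, 6]
After 10 (swap(6, 5)): [0, 1, 7, 3, 4, 5, 2, 6]
After 11 (swap(7, 6)): [0, 1, 7, 3, 4, 5, 6, 2]
After 12 (swap(2, 7)): [0, 1, 2, 3, 4, 5, 6, 7]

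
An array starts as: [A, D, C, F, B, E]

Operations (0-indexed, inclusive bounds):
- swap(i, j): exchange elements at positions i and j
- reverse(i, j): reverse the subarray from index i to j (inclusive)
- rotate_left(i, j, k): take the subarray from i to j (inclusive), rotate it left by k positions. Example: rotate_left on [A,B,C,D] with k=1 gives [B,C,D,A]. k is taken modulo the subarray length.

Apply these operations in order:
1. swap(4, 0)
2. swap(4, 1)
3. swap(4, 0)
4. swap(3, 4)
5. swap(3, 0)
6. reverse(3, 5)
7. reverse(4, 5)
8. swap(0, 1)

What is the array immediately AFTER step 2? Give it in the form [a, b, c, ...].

Answer: [B, A, C, F, D, E]

Derivation:
After 1 (swap(4, 0)): [B, D, C, F, A, E]
After 2 (swap(4, 1)): [B, A, C, F, D, E]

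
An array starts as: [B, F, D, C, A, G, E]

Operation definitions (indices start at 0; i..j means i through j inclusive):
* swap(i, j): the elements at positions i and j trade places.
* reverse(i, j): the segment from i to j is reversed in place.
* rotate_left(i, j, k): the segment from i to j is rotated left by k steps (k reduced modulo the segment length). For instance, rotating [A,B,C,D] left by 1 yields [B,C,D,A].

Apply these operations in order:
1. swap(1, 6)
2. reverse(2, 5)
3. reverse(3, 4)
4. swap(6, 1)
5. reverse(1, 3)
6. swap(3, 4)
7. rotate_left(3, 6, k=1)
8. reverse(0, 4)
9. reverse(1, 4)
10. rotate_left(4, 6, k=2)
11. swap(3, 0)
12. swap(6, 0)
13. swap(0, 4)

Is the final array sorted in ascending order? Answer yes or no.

After 1 (swap(1, 6)): [B, E, D, C, A, G, F]
After 2 (reverse(2, 5)): [B, E, G, A, C, D, F]
After 3 (reverse(3, 4)): [B, E, G, C, A, D, F]
After 4 (swap(6, 1)): [B, F, G, C, A, D, E]
After 5 (reverse(1, 3)): [B, C, G, F, A, D, E]
After 6 (swap(3, 4)): [B, C, G, A, F, D, E]
After 7 (rotate_left(3, 6, k=1)): [B, C, G, F, D, E, A]
After 8 (reverse(0, 4)): [D, F, G, C, B, E, A]
After 9 (reverse(1, 4)): [D, B, C, G, F, E, A]
After 10 (rotate_left(4, 6, k=2)): [D, B, C, G, A, F, E]
After 11 (swap(3, 0)): [G, B, C, D, A, F, E]
After 12 (swap(6, 0)): [E, B, C, D, A, F, G]
After 13 (swap(0, 4)): [A, B, C, D, E, F, G]

Answer: yes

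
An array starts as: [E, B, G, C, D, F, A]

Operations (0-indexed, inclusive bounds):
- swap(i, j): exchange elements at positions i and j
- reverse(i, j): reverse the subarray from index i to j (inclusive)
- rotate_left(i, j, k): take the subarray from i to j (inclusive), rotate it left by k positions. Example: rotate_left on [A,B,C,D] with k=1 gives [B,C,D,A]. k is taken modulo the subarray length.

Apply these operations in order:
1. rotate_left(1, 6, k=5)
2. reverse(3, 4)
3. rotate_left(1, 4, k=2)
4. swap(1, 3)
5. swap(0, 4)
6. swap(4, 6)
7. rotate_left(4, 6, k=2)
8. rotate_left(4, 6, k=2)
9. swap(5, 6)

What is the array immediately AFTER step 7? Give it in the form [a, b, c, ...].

After 1 (rotate_left(1, 6, k=5)): [E, A, B, G, C, D, F]
After 2 (reverse(3, 4)): [E, A, B, C, G, D, F]
After 3 (rotate_left(1, 4, k=2)): [E, C, G, A, B, D, F]
After 4 (swap(1, 3)): [E, A, G, C, B, D, F]
After 5 (swap(0, 4)): [B, A, G, C, E, D, F]
After 6 (swap(4, 6)): [B, A, G, C, F, D, E]
After 7 (rotate_left(4, 6, k=2)): [B, A, G, C, E, F, D]

Answer: [B, A, G, C, E, F, D]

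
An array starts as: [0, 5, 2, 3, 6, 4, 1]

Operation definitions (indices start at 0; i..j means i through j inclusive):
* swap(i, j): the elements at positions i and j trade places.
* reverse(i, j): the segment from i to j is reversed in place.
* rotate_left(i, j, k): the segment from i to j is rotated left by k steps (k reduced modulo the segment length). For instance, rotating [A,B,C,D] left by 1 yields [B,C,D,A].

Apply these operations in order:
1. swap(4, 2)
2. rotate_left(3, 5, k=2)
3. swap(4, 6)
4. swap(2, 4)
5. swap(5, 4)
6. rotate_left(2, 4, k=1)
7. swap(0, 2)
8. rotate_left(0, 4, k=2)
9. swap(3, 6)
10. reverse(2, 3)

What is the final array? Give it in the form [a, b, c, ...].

After 1 (swap(4, 2)): [0, 5, 6, 3, 2, 4, 1]
After 2 (rotate_left(3, 5, k=2)): [0, 5, 6, 4, 3, 2, 1]
After 3 (swap(4, 6)): [0, 5, 6, 4, 1, 2, 3]
After 4 (swap(2, 4)): [0, 5, 1, 4, 6, 2, 3]
After 5 (swap(5, 4)): [0, 5, 1, 4, 2, 6, 3]
After 6 (rotate_left(2, 4, k=1)): [0, 5, 4, 2, 1, 6, 3]
After 7 (swap(0, 2)): [4, 5, 0, 2, 1, 6, 3]
After 8 (rotate_left(0, 4, k=2)): [0, 2, 1, 4, 5, 6, 3]
After 9 (swap(3, 6)): [0, 2, 1, 3, 5, 6, 4]
After 10 (reverse(2, 3)): [0, 2, 3, 1, 5, 6, 4]

Answer: [0, 2, 3, 1, 5, 6, 4]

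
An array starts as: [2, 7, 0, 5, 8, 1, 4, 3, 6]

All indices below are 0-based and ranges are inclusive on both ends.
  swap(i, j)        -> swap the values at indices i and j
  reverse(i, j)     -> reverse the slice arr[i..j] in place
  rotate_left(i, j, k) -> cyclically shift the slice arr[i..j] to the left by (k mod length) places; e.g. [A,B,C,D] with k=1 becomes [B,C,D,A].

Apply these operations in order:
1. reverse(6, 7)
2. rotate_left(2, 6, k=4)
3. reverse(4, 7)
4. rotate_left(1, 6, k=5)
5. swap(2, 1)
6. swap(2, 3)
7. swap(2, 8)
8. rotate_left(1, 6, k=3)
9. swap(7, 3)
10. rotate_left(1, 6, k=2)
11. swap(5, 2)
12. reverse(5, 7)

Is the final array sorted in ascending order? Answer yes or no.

After 1 (reverse(6, 7)): [2, 7, 0, 5, 8, 1, 3, 4, 6]
After 2 (rotate_left(2, 6, k=4)): [2, 7, 3, 0, 5, 8, 1, 4, 6]
After 3 (reverse(4, 7)): [2, 7, 3, 0, 4, 1, 8, 5, 6]
After 4 (rotate_left(1, 6, k=5)): [2, 8, 7, 3, 0, 4, 1, 5, 6]
After 5 (swap(2, 1)): [2, 7, 8, 3, 0, 4, 1, 5, 6]
After 6 (swap(2, 3)): [2, 7, 3, 8, 0, 4, 1, 5, 6]
After 7 (swap(2, 8)): [2, 7, 6, 8, 0, 4, 1, 5, 3]
After 8 (rotate_left(1, 6, k=3)): [2, 0, 4, 1, 7, 6, 8, 5, 3]
After 9 (swap(7, 3)): [2, 0, 4, 5, 7, 6, 8, 1, 3]
After 10 (rotate_left(1, 6, k=2)): [2, 5, 7, 6, 8, 0, 4, 1, 3]
After 11 (swap(5, 2)): [2, 5, 0, 6, 8, 7, 4, 1, 3]
After 12 (reverse(5, 7)): [2, 5, 0, 6, 8, 1, 4, 7, 3]

Answer: no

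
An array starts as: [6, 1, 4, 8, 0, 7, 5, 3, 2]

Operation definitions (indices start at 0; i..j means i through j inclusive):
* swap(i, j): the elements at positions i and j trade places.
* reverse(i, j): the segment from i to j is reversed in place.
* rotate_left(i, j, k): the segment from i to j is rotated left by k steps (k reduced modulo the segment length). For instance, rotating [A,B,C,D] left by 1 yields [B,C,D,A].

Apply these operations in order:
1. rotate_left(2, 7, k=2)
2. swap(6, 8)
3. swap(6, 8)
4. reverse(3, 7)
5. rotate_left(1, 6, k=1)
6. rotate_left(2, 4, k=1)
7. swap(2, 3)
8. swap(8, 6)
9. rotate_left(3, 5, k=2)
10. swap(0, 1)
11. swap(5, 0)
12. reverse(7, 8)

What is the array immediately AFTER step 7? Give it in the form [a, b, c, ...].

After 1 (rotate_left(2, 7, k=2)): [6, 1, 0, 7, 5, 3, 4, 8, 2]
After 2 (swap(6, 8)): [6, 1, 0, 7, 5, 3, 2, 8, 4]
After 3 (swap(6, 8)): [6, 1, 0, 7, 5, 3, 4, 8, 2]
After 4 (reverse(3, 7)): [6, 1, 0, 8, 4, 3, 5, 7, 2]
After 5 (rotate_left(1, 6, k=1)): [6, 0, 8, 4, 3, 5, 1, 7, 2]
After 6 (rotate_left(2, 4, k=1)): [6, 0, 4, 3, 8, 5, 1, 7, 2]
After 7 (swap(2, 3)): [6, 0, 3, 4, 8, 5, 1, 7, 2]

Answer: [6, 0, 3, 4, 8, 5, 1, 7, 2]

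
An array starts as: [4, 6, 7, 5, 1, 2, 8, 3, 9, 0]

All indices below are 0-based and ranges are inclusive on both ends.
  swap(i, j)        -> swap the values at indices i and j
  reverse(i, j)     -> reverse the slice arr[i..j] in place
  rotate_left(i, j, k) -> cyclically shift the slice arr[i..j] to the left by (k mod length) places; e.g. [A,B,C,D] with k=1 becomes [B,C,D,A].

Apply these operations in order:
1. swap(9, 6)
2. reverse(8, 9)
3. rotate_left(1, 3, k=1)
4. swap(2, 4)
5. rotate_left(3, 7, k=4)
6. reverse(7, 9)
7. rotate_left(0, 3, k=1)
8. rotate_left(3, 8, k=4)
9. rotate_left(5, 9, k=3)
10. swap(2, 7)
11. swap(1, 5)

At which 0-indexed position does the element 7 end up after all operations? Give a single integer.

After 1 (swap(9, 6)): [4, 6, 7, 5, 1, 2, 0, 3, 9, 8]
After 2 (reverse(8, 9)): [4, 6, 7, 5, 1, 2, 0, 3, 8, 9]
After 3 (rotate_left(1, 3, k=1)): [4, 7, 5, 6, 1, 2, 0, 3, 8, 9]
After 4 (swap(2, 4)): [4, 7, 1, 6, 5, 2, 0, 3, 8, 9]
After 5 (rotate_left(3, 7, k=4)): [4, 7, 1, 3, 6, 5, 2, 0, 8, 9]
After 6 (reverse(7, 9)): [4, 7, 1, 3, 6, 5, 2, 9, 8, 0]
After 7 (rotate_left(0, 3, k=1)): [7, 1, 3, 4, 6, 5, 2, 9, 8, 0]
After 8 (rotate_left(3, 8, k=4)): [7, 1, 3, 9, 8, 4, 6, 5, 2, 0]
After 9 (rotate_left(5, 9, k=3)): [7, 1, 3, 9, 8, 2, 0, 4, 6, 5]
After 10 (swap(2, 7)): [7, 1, 4, 9, 8, 2, 0, 3, 6, 5]
After 11 (swap(1, 5)): [7, 2, 4, 9, 8, 1, 0, 3, 6, 5]

Answer: 0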